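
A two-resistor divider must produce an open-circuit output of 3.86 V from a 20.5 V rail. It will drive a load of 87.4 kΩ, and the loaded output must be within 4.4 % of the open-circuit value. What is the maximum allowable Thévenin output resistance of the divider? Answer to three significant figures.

R_th ≤ 4.02 kΩ

Loading drop = R_th/(R_th + R_L) ≤ 0.0440, so R_th ≤ R_L · ε/(1−ε) = 87.4 kΩ × 0.0440/0.9560 = 4.02 kΩ.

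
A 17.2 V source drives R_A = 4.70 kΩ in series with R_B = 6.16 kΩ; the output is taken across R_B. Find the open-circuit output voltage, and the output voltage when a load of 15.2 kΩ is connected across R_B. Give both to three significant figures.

Open-circuit: V = 17.2 × 6.16/(4.70 + 6.16) = 9.76 V.
With the load, R_B becomes R_B‖R_L = 4.384 kΩ, so V = 17.2 × 4.384/9.084 = 8.30 V.

Unloaded: 9.76 V; loaded: 8.30 V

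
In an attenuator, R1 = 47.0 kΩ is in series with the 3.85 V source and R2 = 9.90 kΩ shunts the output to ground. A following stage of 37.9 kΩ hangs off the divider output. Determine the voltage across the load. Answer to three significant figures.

V_out ≈ 0.551 V

The load sits in parallel with R2: R2‖R_L = (9.90 × 37.9) / (9.90 + 37.9) = 7.850 kΩ.
V_out = 3.85 × 7.850 / (47.0 + 7.850) = 3.85 × 7.850/54.85 = 0.551 V.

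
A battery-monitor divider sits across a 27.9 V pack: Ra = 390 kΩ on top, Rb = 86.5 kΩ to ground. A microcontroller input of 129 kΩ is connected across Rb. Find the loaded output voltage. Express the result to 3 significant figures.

V_out ≈ 3.27 V

The load sits in parallel with Rb: Rb‖R_L = (86.5 × 129) / (86.5 + 129) = 51.78 kΩ.
V_out = 27.9 × 51.78 / (390 + 51.78) = 27.9 × 51.78/441.8 = 3.27 V.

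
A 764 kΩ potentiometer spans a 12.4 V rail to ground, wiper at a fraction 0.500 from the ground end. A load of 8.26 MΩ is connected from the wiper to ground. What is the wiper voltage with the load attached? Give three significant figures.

The wiper splits the pot into (1−α)R = 382.0 kΩ above and αR = 382.0 kΩ below.
Lower section ‖ load = 365.1 kΩ.
V_wiper = 12.4 × 365.1/(382.0 + 365.1) = 6.06 V.

V ≈ 6.06 V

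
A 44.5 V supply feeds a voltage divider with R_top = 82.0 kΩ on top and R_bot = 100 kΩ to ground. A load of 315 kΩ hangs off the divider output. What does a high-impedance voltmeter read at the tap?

The load sits in parallel with R_bot: R_bot‖R_L = (100 × 315) / (100 + 315) = 75.90 kΩ.
V_out = 44.5 × 75.90 / (82.0 + 75.90) = 44.5 × 75.90/157.9 = 21.4 V.

V_out ≈ 21.4 V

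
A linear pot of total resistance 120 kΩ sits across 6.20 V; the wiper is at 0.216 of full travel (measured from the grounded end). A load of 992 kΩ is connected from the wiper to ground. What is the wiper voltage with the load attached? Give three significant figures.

V ≈ 1.31 V

The wiper splits the pot into (1−α)R = 94.08 kΩ above and αR = 25.92 kΩ below.
Lower section ‖ load = 25.26 kΩ.
V_wiper = 6.20 × 25.26/(94.08 + 25.26) = 1.31 V.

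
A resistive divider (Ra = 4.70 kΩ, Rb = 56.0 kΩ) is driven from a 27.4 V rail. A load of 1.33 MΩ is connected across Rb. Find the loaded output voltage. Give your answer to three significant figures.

The load sits in parallel with Rb: Rb‖R_L = (56.0 × 1330) / (56.0 + 1330) = 53.74 kΩ.
V_out = 27.4 × 53.74 / (4.70 + 53.74) = 27.4 × 53.74/58.44 = 25.2 V.
(Unloaded it would have been 25.3 V.)

V_out ≈ 25.2 V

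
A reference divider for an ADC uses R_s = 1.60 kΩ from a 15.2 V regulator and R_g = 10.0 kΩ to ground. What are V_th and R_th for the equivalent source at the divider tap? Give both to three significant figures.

V_th is the open-circuit tap voltage: 15.2 × 10.0/(1.60 + 10.0) = 13.1 V.
With the supply zeroed, R_s and R_g appear in parallel from the tap: R_th = R_s‖R_g = (1.60 × 10.0)/11.60 = 1.38 kΩ.

V_th = 13.1 V, R_th = 1.38 kΩ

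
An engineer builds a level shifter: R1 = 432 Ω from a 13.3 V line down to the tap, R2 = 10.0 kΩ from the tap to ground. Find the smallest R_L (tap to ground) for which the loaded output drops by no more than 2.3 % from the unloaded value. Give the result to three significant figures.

R_L(min) ≈ 17.6 kΩ

Output resistance R_th = R1‖R2 = (432 × 10000)/10430 = 414.1 Ω.
The fractional drop is R_th/(R_th + R_L); requiring this ≤ 0.0230 gives R_L ≥ R_th(1/0.0230 − 1) = 414.1 × 42.48 = 17.6 kΩ.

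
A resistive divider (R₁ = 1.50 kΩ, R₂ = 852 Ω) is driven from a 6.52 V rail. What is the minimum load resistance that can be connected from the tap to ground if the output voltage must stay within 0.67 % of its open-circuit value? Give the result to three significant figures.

R_L(min) ≈ 80.6 kΩ

Output resistance R_th = R₁‖R₂ = (1500 × 852)/2352 = 543.4 Ω.
The fractional drop is R_th/(R_th + R_L); requiring this ≤ 0.00670 gives R_L ≥ R_th(1/0.00670 − 1) = 543.4 × 148.3 = 80.6 kΩ.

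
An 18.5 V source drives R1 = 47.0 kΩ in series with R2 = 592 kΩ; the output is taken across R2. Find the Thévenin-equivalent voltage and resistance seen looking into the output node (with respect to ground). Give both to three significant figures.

V_th = 17.1 V, R_th = 43.5 kΩ

V_th is the open-circuit tap voltage: 18.5 × 592/(47.0 + 592) = 17.1 V.
With the supply zeroed, R1 and R2 appear in parallel from the tap: R_th = R1‖R2 = (47.0 × 592)/639.0 = 43.5 kΩ.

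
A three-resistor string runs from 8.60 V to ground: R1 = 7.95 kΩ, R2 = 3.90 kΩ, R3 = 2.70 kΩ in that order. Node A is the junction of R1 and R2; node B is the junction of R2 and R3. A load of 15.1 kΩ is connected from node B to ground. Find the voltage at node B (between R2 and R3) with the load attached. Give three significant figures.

V ≈ 1.39 V

At node B, R3 is in parallel with the load: R3‖R_L = 2.290 kΩ.
Below node A the resistance is R2 + (R3‖R_L) = 6.190 kΩ, so V_A = 8.60 × 6.190/14.14 = 3.765 V.
Then V_B = V_A × (R3‖R_L)/(R2 + R3‖R_L) = 3.765 × 2.290/6.190 = 1.39 V.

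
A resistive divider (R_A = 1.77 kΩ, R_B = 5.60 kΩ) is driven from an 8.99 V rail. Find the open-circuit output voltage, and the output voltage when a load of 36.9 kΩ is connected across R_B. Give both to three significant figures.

Open-circuit: V = 8.99 × 5.60/(1.77 + 5.60) = 6.83 V.
With the load, R_B becomes R_B‖R_L = 4.862 kΩ, so V = 8.99 × 4.862/6.632 = 6.59 V.

Unloaded: 6.83 V; loaded: 6.59 V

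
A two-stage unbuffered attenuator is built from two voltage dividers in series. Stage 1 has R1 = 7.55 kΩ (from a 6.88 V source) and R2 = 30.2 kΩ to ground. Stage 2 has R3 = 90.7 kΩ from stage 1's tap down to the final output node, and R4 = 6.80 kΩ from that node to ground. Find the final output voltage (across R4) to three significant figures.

V_out ≈ 0.361 V

Stage 2 presents R3+R4 = 97.50 kΩ as a load on stage 1's tap.
Stage 1's lower leg becomes R2‖(R3+R4) = 23.06 kΩ, so V_mid = 6.88 × 23.06/30.61 = 5.183 V.
Stage 2 is itself unloaded: V_out = V_mid × R4/(R3+R4) = 5.183 × 6.80/97.50 = 0.361 V.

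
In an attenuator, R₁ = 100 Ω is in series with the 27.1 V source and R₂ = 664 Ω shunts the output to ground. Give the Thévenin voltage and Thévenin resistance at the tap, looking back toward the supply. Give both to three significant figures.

V_th = 23.6 V, R_th = 86.9 Ω

V_th is the open-circuit tap voltage: 27.1 × 664/(100 + 664) = 23.6 V.
With the supply zeroed, R₁ and R₂ appear in parallel from the tap: R_th = R₁‖R₂ = (100 × 664)/764.0 = 86.9 Ω.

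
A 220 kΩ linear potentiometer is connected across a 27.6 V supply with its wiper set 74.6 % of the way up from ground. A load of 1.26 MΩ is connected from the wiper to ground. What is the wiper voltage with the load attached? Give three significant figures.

The wiper splits the pot into (1−α)R = 55.88 kΩ above and αR = 164.1 kΩ below.
Lower section ‖ load = 145.2 kΩ.
V_wiper = 27.6 × 145.2/(55.88 + 145.2) = 19.9 V.

V ≈ 19.9 V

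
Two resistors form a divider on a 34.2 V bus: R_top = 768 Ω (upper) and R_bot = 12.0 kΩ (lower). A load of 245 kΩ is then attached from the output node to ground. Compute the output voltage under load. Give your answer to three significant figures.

The load sits in parallel with R_bot: R_bot‖R_L = (12000 × 245000) / (12000 + 245000) = 11440 Ω.
V_out = 34.2 × 11440 / (768 + 11440) = 34.2 × 11440/12210 = 32.0 V.

V_out ≈ 32.0 V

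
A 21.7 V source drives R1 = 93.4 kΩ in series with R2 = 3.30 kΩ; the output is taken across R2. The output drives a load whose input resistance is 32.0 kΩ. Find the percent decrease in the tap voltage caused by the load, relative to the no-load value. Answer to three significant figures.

9.06 %

Unloaded V = 21.7 × 3.30/96.70 = 0.74054 V.
Loaded: R2‖R_L = 2.992 kΩ, giving V = 21.7 × 2.992/96.39 = 0.67346 V.
Drop = (0.74054 − 0.67346) / 0.74054 = 9.06 %.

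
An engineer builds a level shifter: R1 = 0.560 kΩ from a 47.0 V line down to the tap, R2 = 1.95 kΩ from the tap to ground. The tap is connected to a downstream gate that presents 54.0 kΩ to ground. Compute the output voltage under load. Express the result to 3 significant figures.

The load sits in parallel with R2: R2‖R_L = (1950 × 54000) / (1950 + 54000) = 1882 Ω.
V_out = 47.0 × 1882 / (560 + 1882) = 47.0 × 1882/2442 = 36.2 V.

V_out ≈ 36.2 V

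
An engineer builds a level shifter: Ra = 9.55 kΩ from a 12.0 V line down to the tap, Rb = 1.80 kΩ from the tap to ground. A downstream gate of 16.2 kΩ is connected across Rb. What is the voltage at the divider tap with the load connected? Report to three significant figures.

The load sits in parallel with Rb: Rb‖R_L = (1.80 × 16.2) / (1.80 + 16.2) = 1.620 kΩ.
V_out = 12.0 × 1.620 / (9.55 + 1.620) = 12.0 × 1.620/11.17 = 1.74 V.

V_out ≈ 1.74 V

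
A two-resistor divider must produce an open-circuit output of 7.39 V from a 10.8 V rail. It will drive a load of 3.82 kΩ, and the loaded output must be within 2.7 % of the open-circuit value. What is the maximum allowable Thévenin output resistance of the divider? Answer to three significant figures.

R_th ≤ 106 Ω

Loading drop = R_th/(R_th + R_L) ≤ 0.0270, so R_th ≤ R_L · ε/(1−ε) = 3.82 kΩ × 0.0270/0.9730 = 106 Ω.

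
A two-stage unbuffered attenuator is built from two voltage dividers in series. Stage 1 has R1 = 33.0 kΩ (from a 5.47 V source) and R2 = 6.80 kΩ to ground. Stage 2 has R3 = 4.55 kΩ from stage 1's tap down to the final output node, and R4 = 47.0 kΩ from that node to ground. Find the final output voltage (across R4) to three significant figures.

V_out ≈ 0.768 V

Stage 2 presents R3+R4 = 51.55 kΩ as a load on stage 1's tap.
Stage 1's lower leg becomes R2‖(R3+R4) = 6.008 kΩ, so V_mid = 5.47 × 6.008/39.01 = 0.8424 V.
Stage 2 is itself unloaded: V_out = V_mid × R4/(R3+R4) = 0.8424 × 47.0/51.55 = 0.768 V.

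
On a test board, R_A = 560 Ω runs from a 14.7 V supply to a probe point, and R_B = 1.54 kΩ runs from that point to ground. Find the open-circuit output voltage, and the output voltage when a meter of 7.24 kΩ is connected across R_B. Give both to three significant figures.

Unloaded: 10.8 V; loaded: 10.2 V

Open-circuit: V = 14.7 × 1540/(560 + 1540) = 10.8 V.
With the load, R_B becomes R_B‖R_L = 1270 Ω, so V = 14.7 × 1270/1830 = 10.2 V.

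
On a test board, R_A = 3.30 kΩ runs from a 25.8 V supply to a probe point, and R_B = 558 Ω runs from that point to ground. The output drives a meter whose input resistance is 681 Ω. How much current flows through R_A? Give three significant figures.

R_B‖R_L = 306.7 Ω, so the source sees R_A + R_B‖R_L = 3607 Ω.
I = 25.8 V / 3607 Ω = 7.15 mA.

I ≈ 7.15 mA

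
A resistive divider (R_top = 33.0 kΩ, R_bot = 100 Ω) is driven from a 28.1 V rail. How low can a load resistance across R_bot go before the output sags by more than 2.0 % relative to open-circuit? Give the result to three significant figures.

R_L(min) ≈ 4.89 kΩ

Output resistance R_th = R_top‖R_bot = (33000 × 100)/33100 = 99.70 Ω.
The fractional drop is R_th/(R_th + R_L); requiring this ≤ 0.0200 gives R_L ≥ R_th(1/0.0200 − 1) = 99.70 × 49.00 = 4.89 kΩ.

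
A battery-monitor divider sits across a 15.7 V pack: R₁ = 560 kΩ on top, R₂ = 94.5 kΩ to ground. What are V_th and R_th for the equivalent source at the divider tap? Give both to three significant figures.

V_th is the open-circuit tap voltage: 15.7 × 94.5/(560 + 94.5) = 2.27 V.
With the supply zeroed, R₁ and R₂ appear in parallel from the tap: R_th = R₁‖R₂ = (560 × 94.5)/654.5 = 80.9 kΩ.

V_th = 2.27 V, R_th = 80.9 kΩ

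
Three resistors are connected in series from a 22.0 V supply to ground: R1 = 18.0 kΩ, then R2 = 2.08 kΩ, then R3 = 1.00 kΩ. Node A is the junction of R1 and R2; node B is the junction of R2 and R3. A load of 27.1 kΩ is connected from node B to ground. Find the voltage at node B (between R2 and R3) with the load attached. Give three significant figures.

V ≈ 1.01 V

At node B, R3 is in parallel with the load: R3‖R_L = 0.9644 kΩ.
Below node A the resistance is R2 + (R3‖R_L) = 3.044 kΩ, so V_A = 22.0 × 3.044/21.04 = 3.183 V.
Then V_B = V_A × (R3‖R_L)/(R2 + R3‖R_L) = 3.183 × 0.9644/3.044 = 1.01 V.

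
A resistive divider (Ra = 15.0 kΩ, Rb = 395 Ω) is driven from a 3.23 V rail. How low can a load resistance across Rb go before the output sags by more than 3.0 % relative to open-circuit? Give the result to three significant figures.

Output resistance R_th = Ra‖Rb = (15000 × 395)/15400 = 384.9 Ω.
The fractional drop is R_th/(R_th + R_L); requiring this ≤ 0.0300 gives R_L ≥ R_th(1/0.0300 − 1) = 384.9 × 32.33 = 12.4 kΩ.

R_L(min) ≈ 12.4 kΩ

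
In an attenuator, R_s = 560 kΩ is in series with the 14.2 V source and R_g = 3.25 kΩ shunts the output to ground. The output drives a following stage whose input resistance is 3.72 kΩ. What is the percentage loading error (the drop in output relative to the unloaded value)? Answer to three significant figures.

46.5 %

Unloaded V = 14.2 × 3.25/563.2 = 0.08194 V.
Loaded: R_g‖R_L = 1.735 kΩ, giving V = 14.2 × 1.735/561.7 = 0.04385 V.
Drop = (0.08194 − 0.04385) / 0.08194 = 46.5 %.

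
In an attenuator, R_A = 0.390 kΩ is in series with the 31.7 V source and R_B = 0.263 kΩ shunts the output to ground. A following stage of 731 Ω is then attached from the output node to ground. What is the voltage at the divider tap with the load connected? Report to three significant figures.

The load sits in parallel with R_B: R_B‖R_L = (263 × 731) / (263 + 731) = 193.4 Ω.
V_out = 31.7 × 193.4 / (390 + 193.4) = 31.7 × 193.4/583.4 = 10.5 V.

V_out ≈ 10.5 V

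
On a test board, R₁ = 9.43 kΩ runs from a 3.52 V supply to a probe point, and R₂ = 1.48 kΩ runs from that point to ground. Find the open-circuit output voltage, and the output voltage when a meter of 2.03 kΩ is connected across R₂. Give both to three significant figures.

Open-circuit: V = 3.52 × 1.48/(9.43 + 1.48) = 0.478 V.
With the load, R₂ becomes R₂‖R_L = 0.8560 kΩ, so V = 3.52 × 0.8560/10.29 = 0.293 V.

Unloaded: 0.478 V; loaded: 0.293 V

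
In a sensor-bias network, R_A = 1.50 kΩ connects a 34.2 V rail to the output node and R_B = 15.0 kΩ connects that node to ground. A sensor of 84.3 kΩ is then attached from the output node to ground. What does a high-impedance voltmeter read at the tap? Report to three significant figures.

V_out ≈ 30.6 V

The load sits in parallel with R_B: R_B‖R_L = (15.0 × 84.3) / (15.0 + 84.3) = 12.73 kΩ.
V_out = 34.2 × 12.73 / (1.50 + 12.73) = 34.2 × 12.73/14.23 = 30.6 V.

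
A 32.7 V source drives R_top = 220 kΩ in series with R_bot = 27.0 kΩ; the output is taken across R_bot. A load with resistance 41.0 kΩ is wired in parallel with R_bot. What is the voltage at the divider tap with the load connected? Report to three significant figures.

V_out ≈ 2.25 V

The load sits in parallel with R_bot: R_bot‖R_L = (27.0 × 41.0) / (27.0 + 41.0) = 16.28 kΩ.
V_out = 32.7 × 16.28 / (220 + 16.28) = 32.7 × 16.28/236.3 = 2.25 V.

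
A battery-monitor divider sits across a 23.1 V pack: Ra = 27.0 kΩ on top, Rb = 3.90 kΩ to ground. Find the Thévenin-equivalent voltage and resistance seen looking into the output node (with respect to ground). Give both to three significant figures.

V_th = 2.92 V, R_th = 3.41 kΩ

V_th is the open-circuit tap voltage: 23.1 × 3.90/(27.0 + 3.90) = 2.92 V.
With the supply zeroed, Ra and Rb appear in parallel from the tap: R_th = Ra‖Rb = (27.0 × 3.90)/30.90 = 3.41 kΩ.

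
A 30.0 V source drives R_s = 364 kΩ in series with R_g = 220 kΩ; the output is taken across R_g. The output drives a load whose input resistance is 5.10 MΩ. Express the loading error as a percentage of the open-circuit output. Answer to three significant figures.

2.62 %

The divider's output (Thévenin) resistance is R_s‖R_g = 137.1 kΩ.
Fractional drop under load = R_th/(R_th + R_L) = 137.1 / (137.1 + 5100) = 0.02618.
So the output falls by 2.62 %.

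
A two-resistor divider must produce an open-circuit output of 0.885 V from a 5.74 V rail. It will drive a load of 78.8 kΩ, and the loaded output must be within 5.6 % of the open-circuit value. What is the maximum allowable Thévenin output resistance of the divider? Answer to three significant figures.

R_th ≤ 4.67 kΩ

Loading drop = R_th/(R_th + R_L) ≤ 0.0560, so R_th ≤ R_L · ε/(1−ε) = 78.8 kΩ × 0.0560/0.9440 = 4.67 kΩ.
(Any R1, R2 with R2/(R1+R2) = 0.154 and R1‖R2 ≤ 4.67 kΩ will meet the spec.)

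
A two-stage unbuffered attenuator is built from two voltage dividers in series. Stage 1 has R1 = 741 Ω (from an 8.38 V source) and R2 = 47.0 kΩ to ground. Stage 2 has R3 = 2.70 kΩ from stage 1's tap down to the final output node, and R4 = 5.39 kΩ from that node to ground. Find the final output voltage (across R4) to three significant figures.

Stage 2 presents R3+R4 = 8090 Ω as a load on stage 1's tap.
Stage 1's lower leg becomes R2‖(R3+R4) = 6902 Ω, so V_mid = 8.38 × 6902/7643 = 7.568 V.
Stage 2 is itself unloaded: V_out = V_mid × R4/(R3+R4) = 7.568 × 5390/8090 = 5.04 V.

V_out ≈ 5.04 V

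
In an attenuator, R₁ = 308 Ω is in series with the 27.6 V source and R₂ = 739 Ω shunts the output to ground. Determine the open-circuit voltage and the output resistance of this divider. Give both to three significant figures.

V_th is the open-circuit tap voltage: 27.6 × 739/(308 + 739) = 19.5 V.
With the supply zeroed, R₁ and R₂ appear in parallel from the tap: R_th = R₁‖R₂ = (308 × 739)/1047 = 217 Ω.

V_th = 19.5 V, R_th = 217 Ω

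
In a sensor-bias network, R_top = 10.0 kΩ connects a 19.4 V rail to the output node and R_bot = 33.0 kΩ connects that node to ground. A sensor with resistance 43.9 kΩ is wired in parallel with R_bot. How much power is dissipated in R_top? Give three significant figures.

P ≈ 4.53 mW

Total resistance from the source is R_top + (R_bot‖R_L) = 28.84 kΩ, so I = 19.4/28.84 kΩ = 0.6727 mA.
P = I²·R_top = (0.6727 mA)² × 10.0 kΩ = 4.53 mW.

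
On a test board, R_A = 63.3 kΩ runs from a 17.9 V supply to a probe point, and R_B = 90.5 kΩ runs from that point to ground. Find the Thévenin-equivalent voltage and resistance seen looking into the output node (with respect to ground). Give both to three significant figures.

V_th = 10.5 V, R_th = 37.2 kΩ

V_th is the open-circuit tap voltage: 17.9 × 90.5/(63.3 + 90.5) = 10.5 V.
With the supply zeroed, R_A and R_B appear in parallel from the tap: R_th = R_A‖R_B = (63.3 × 90.5)/153.8 = 37.2 kΩ.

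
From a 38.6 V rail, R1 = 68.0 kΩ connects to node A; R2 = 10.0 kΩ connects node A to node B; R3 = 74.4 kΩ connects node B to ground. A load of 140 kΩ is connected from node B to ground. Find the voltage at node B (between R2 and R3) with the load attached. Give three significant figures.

At node B, R3 is in parallel with the load: R3‖R_L = 48.58 kΩ.
Below node A the resistance is R2 + (R3‖R_L) = 58.58 kΩ, so V_A = 38.6 × 58.58/126.6 = 17.86 V.
Then V_B = V_A × (R3‖R_L)/(R2 + R3‖R_L) = 17.86 × 48.58/58.58 = 14.8 V.

V ≈ 14.8 V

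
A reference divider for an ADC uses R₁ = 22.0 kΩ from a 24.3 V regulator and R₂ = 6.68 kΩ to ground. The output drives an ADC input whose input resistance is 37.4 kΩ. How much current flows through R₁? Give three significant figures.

I ≈ 0.878 mA

R₂‖R_L = 5.668 kΩ, so the source sees R₁ + R₂‖R_L = 27.67 kΩ.
I = 24.3 V / 27.67 kΩ = 0.878 mA.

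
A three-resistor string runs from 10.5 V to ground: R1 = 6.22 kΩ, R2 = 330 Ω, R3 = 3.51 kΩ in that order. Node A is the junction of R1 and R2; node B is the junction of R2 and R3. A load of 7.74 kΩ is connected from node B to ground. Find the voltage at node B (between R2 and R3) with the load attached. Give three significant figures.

V ≈ 2.83 V

At node B, R3 is in parallel with the load: R3‖R_L = 2415 Ω.
Below node A the resistance is R2 + (R3‖R_L) = 2745 Ω, so V_A = 10.5 × 2745/8965 = 3.215 V.
Then V_B = V_A × (R3‖R_L)/(R2 + R3‖R_L) = 3.215 × 2415/2745 = 2.83 V.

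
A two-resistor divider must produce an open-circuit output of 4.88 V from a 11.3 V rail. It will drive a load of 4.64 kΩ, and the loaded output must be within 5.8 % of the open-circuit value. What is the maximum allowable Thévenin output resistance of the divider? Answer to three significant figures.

Loading drop = R_th/(R_th + R_L) ≤ 0.0580, so R_th ≤ R_L · ε/(1−ε) = 4.64 kΩ × 0.0580/0.9420 = 286 Ω.
(Any R1, R2 with R2/(R1+R2) = 0.432 and R1‖R2 ≤ 286 Ω will meet the spec.)

R_th ≤ 286 Ω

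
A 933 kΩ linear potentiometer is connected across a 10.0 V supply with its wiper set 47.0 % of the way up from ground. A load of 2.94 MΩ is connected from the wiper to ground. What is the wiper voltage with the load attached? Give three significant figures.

The wiper splits the pot into (1−α)R = 494.5 kΩ above and αR = 438.5 kΩ below.
Lower section ‖ load = 381.6 kΩ.
V_wiper = 10.0 × 381.6/(494.5 + 381.6) = 4.36 V.

V ≈ 4.36 V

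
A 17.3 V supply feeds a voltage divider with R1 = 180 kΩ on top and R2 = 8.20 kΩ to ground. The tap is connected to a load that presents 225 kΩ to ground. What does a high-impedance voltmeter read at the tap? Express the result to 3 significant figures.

V_out ≈ 0.728 V

The load sits in parallel with R2: R2‖R_L = (8.20 × 225) / (8.20 + 225) = 7.912 kΩ.
V_out = 17.3 × 7.912 / (180 + 7.912) = 17.3 × 7.912/187.9 = 0.728 V.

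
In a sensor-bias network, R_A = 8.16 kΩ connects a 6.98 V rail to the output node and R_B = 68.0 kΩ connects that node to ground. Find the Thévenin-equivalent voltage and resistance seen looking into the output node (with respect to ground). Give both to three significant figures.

V_th = 6.23 V, R_th = 7.29 kΩ

V_th is the open-circuit tap voltage: 6.98 × 68.0/(8.16 + 68.0) = 6.23 V.
With the supply zeroed, R_A and R_B appear in parallel from the tap: R_th = R_A‖R_B = (8.16 × 68.0)/76.16 = 7.29 kΩ.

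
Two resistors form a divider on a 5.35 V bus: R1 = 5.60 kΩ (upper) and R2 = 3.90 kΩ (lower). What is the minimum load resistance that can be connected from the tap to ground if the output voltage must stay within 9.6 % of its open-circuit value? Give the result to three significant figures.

R_L(min) ≈ 21.6 kΩ

Output resistance R_th = R1‖R2 = (5.60 × 3.90)/9.500 = 2.299 kΩ.
The fractional drop is R_th/(R_th + R_L); requiring this ≤ 0.0960 gives R_L ≥ R_th(1/0.0960 − 1) = 2.299 × 9.417 = 21.6 kΩ.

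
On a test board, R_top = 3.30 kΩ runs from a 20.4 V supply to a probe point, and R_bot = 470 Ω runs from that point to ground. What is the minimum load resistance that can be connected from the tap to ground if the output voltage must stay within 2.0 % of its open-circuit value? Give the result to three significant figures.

R_L(min) ≈ 20.2 kΩ

Output resistance R_th = R_top‖R_bot = (3300 × 470)/3770 = 411.4 Ω.
The fractional drop is R_th/(R_th + R_L); requiring this ≤ 0.0200 gives R_L ≥ R_th(1/0.0200 − 1) = 411.4 × 49.00 = 20.2 kΩ.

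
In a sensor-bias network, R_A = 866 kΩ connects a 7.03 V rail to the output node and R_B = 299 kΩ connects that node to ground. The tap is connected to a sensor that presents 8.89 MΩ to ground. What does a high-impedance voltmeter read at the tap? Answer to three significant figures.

The load sits in parallel with R_B: R_B‖R_L = (299 × 8890) / (299 + 8890) = 289.3 kΩ.
V_out = 7.03 × 289.3 / (866 + 289.3) = 7.03 × 289.3/1155 = 1.76 V.
(Unloaded it would have been 1.80 V.)

V_out ≈ 1.76 V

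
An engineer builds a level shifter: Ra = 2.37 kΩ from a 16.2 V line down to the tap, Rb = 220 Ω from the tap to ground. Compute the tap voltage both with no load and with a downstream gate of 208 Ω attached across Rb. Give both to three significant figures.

Open-circuit: V = 16.2 × 220/(2370 + 220) = 1.38 V.
With the load, Rb becomes Rb‖R_L = 106.9 Ω, so V = 16.2 × 106.9/2477 = 0.699 V.

Unloaded: 1.38 V; loaded: 0.699 V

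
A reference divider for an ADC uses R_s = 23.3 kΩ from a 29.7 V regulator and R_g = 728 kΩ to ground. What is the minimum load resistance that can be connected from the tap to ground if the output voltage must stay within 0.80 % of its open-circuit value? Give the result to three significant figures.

R_L(min) ≈ 2.80 MΩ

Output resistance R_th = R_s‖R_g = (23.3 × 728)/751.3 = 22.58 kΩ.
The fractional drop is R_th/(R_th + R_L); requiring this ≤ 0.00800 gives R_L ≥ R_th(1/0.00800 − 1) = 22.58 × 124.0 = 2.80 MΩ.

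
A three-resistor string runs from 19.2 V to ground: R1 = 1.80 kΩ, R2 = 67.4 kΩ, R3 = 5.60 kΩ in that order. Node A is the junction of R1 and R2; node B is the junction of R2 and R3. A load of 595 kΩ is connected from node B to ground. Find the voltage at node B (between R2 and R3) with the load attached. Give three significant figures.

At node B, R3 is in parallel with the load: R3‖R_L = 5.548 kΩ.
Below node A the resistance is R2 + (R3‖R_L) = 72.95 kΩ, so V_A = 19.2 × 72.95/74.75 = 18.74 V.
Then V_B = V_A × (R3‖R_L)/(R2 + R3‖R_L) = 18.74 × 5.548/72.95 = 1.43 V.

V ≈ 1.43 V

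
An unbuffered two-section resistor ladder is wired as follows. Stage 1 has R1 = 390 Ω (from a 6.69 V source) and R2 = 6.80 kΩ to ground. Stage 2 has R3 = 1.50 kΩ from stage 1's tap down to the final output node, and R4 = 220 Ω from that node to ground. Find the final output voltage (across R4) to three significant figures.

V_out ≈ 0.666 V

Stage 2 presents R3+R4 = 1720 Ω as a load on stage 1's tap.
Stage 1's lower leg becomes R2‖(R3+R4) = 1373 Ω, so V_mid = 6.69 × 1373/1763 = 5.210 V.
Stage 2 is itself unloaded: V_out = V_mid × R4/(R3+R4) = 5.210 × 220/1720 = 0.666 V.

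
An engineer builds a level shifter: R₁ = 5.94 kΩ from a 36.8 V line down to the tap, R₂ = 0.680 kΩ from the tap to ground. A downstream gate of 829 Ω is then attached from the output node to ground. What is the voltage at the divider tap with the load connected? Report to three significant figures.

V_out ≈ 2.18 V

The load sits in parallel with R₂: R₂‖R_L = (680 × 829) / (680 + 829) = 373.6 Ω.
V_out = 36.8 × 373.6 / (5940 + 373.6) = 36.8 × 373.6/6314 = 2.18 V.
(Unloaded it would have been 3.78 V.)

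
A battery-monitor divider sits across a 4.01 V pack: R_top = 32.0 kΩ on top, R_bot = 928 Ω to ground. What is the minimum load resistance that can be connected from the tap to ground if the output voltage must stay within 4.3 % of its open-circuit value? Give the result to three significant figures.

R_L(min) ≈ 20.1 kΩ

Output resistance R_th = R_top‖R_bot = (32000 × 928)/32930 = 901.8 Ω.
The fractional drop is R_th/(R_th + R_L); requiring this ≤ 0.0430 gives R_L ≥ R_th(1/0.0430 − 1) = 901.8 × 22.26 = 20.1 kΩ.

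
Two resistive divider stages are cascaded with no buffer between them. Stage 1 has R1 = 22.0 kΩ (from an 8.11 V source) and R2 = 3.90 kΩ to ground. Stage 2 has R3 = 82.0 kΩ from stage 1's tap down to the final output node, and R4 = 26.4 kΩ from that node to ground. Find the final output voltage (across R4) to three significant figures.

V_out ≈ 0.289 V

Stage 2 presents R3+R4 = 108.4 kΩ as a load on stage 1's tap.
Stage 1's lower leg becomes R2‖(R3+R4) = 3.765 kΩ, so V_mid = 8.11 × 3.765/25.76 = 1.185 V.
Stage 2 is itself unloaded: V_out = V_mid × R4/(R3+R4) = 1.185 × 26.4/108.4 = 0.289 V.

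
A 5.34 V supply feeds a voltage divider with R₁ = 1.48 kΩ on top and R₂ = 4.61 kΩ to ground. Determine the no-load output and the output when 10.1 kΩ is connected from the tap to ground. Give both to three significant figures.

Unloaded: 4.04 V; loaded: 3.64 V

Open-circuit: V = 5.34 × 4.61/(1.48 + 4.61) = 4.04 V.
With the load, R₂ becomes R₂‖R_L = 3.165 kΩ, so V = 5.34 × 3.165/4.645 = 3.64 V.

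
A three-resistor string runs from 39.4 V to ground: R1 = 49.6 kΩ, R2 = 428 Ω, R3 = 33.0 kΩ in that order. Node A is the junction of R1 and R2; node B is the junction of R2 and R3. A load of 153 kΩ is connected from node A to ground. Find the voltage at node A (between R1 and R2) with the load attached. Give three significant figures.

Below node A the series string R2+R3 = 33430 Ω sits in parallel with the 153000 Ω load: 27430 Ω.
V_A = 39.4 × 27430/(49600 + 27430) = 14.0 V.

V ≈ 14.0 V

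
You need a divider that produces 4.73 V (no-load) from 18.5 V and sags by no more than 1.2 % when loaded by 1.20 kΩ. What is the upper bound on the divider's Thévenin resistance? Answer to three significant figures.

Loading drop = R_th/(R_th + R_L) ≤ 0.0120, so R_th ≤ R_L · ε/(1−ε) = 1.20 kΩ × 0.0120/0.9880 = 14.6 Ω.

R_th ≤ 14.6 Ω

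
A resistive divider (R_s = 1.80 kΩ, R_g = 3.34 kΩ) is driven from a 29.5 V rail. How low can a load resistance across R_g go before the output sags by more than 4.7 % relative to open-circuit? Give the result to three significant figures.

Output resistance R_th = R_s‖R_g = (1.80 × 3.34)/5.140 = 1.170 kΩ.
The fractional drop is R_th/(R_th + R_L); requiring this ≤ 0.0470 gives R_L ≥ R_th(1/0.0470 − 1) = 1.170 × 20.28 = 23.7 kΩ.

R_L(min) ≈ 23.7 kΩ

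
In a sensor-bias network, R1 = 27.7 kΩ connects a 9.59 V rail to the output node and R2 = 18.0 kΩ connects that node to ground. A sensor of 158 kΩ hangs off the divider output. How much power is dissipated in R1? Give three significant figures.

P ≈ 1.32 mW

Total resistance from the source is R1 + (R2‖R_L) = 43.86 kΩ, so I = 9.59/43.86 kΩ = 0.2187 mA.
P = I²·R1 = (0.2187 mA)² × 27.7 kΩ = 1.32 mW.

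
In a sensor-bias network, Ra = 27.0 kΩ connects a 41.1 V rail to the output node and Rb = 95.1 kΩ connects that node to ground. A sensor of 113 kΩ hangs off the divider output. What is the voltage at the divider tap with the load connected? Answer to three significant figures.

The load sits in parallel with Rb: Rb‖R_L = (95.1 × 113) / (95.1 + 113) = 51.64 kΩ.
V_out = 41.1 × 51.64 / (27.0 + 51.64) = 41.1 × 51.64/78.64 = 27.0 V.

V_out ≈ 27.0 V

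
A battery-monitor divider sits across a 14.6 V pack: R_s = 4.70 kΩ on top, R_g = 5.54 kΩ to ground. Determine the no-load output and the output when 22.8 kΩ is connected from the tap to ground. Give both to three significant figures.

Open-circuit: V = 14.6 × 5.54/(4.70 + 5.54) = 7.90 V.
With the load, R_g becomes R_g‖R_L = 4.457 kΩ, so V = 14.6 × 4.457/9.157 = 7.11 V.

Unloaded: 7.90 V; loaded: 7.11 V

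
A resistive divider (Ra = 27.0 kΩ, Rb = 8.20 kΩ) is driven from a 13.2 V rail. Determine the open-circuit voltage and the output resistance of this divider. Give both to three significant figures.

V_th = 3.08 V, R_th = 6.29 kΩ

V_th is the open-circuit tap voltage: 13.2 × 8.20/(27.0 + 8.20) = 3.08 V.
With the supply zeroed, Ra and Rb appear in parallel from the tap: R_th = Ra‖Rb = (27.0 × 8.20)/35.20 = 6.29 kΩ.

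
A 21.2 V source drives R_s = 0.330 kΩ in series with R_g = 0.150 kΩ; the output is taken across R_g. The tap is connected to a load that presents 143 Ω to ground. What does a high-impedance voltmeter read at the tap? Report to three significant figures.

V_out ≈ 3.85 V

The load sits in parallel with R_g: R_g‖R_L = (150 × 143) / (150 + 143) = 73.21 Ω.
V_out = 21.2 × 73.21 / (330 + 73.21) = 21.2 × 73.21/403.2 = 3.85 V.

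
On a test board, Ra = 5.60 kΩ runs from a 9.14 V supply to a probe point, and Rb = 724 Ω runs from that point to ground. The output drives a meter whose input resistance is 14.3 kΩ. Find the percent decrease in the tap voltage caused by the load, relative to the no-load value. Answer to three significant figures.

4.29 %

The divider's output (Thévenin) resistance is Ra‖Rb = 641.1 Ω.
Fractional drop under load = R_th/(R_th + R_L) = 641.1 / (641.1 + 14300) = 0.04291.
So the output falls by 4.29 %.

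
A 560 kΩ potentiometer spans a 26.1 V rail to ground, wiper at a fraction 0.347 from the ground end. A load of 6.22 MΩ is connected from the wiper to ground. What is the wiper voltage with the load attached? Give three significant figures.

V ≈ 8.88 V

The wiper splits the pot into (1−α)R = 365.7 kΩ above and αR = 194.3 kΩ below.
Lower section ‖ load = 188.4 kΩ.
V_wiper = 26.1 × 188.4/(365.7 + 188.4) = 8.88 V.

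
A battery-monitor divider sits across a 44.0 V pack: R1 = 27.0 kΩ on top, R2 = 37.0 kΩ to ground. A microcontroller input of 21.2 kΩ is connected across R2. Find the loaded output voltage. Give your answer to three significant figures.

V_out ≈ 14.7 V

The load sits in parallel with R2: R2‖R_L = (37.0 × 21.2) / (37.0 + 21.2) = 13.48 kΩ.
V_out = 44.0 × 13.48 / (27.0 + 13.48) = 44.0 × 13.48/40.48 = 14.7 V.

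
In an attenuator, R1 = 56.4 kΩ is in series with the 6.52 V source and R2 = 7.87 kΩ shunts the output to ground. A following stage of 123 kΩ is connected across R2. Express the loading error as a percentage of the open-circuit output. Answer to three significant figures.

5.32 %

The divider's output (Thévenin) resistance is R1‖R2 = 6.906 kΩ.
Fractional drop under load = R_th/(R_th + R_L) = 6.906 / (6.906 + 123) = 0.05316.
So the output falls by 5.32 %.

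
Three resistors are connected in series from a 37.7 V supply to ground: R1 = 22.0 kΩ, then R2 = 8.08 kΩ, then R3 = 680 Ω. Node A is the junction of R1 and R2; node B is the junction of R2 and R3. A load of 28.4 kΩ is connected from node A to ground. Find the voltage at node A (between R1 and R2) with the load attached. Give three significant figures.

Below node A the series string R2+R3 = 8760 Ω sits in parallel with the 28400 Ω load: 6695 Ω.
V_A = 37.7 × 6695/(22000 + 6695) = 8.80 V.

V ≈ 8.80 V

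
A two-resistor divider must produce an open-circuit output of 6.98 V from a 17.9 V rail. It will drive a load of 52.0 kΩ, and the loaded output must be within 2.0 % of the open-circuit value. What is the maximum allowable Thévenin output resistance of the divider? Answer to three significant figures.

Loading drop = R_th/(R_th + R_L) ≤ 0.0200, so R_th ≤ R_L · ε/(1−ε) = 52.0 kΩ × 0.0200/0.9800 = 1.06 kΩ.
(Any R1, R2 with R2/(R1+R2) = 0.390 and R1‖R2 ≤ 1.06 kΩ will meet the spec.)

R_th ≤ 1.06 kΩ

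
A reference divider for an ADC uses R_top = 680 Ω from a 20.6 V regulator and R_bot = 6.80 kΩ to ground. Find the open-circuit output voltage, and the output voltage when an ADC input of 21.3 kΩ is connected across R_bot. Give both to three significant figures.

Open-circuit: V = 20.6 × 6800/(680 + 6800) = 18.7 V.
With the load, R_bot becomes R_bot‖R_L = 5154 Ω, so V = 20.6 × 5154/5834 = 18.2 V.

Unloaded: 18.7 V; loaded: 18.2 V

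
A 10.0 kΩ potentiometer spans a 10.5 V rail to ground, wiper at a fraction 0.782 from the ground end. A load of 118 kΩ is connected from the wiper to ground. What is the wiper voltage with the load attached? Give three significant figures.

V ≈ 8.09 V

The wiper splits the pot into (1−α)R = 2.180 kΩ above and αR = 7.820 kΩ below.
Lower section ‖ load = 7.334 kΩ.
V_wiper = 10.5 × 7.334/(2.180 + 7.334) = 8.09 V.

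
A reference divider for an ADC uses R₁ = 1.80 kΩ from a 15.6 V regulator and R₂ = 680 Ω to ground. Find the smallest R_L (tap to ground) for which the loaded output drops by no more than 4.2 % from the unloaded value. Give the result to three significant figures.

R_L(min) ≈ 11.3 kΩ

Output resistance R_th = R₁‖R₂ = (1800 × 680)/2480 = 493.5 Ω.
The fractional drop is R_th/(R_th + R_L); requiring this ≤ 0.0420 gives R_L ≥ R_th(1/0.0420 − 1) = 493.5 × 22.81 = 11.3 kΩ.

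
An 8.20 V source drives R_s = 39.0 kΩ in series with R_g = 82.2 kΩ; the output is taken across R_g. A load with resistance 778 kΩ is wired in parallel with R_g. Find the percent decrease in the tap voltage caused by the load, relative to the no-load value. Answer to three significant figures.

3.29 %

The divider's output (Thévenin) resistance is R_s‖R_g = 26.45 kΩ.
Fractional drop under load = R_th/(R_th + R_L) = 26.45 / (26.45 + 778) = 0.03288.
So the output falls by 3.29 %.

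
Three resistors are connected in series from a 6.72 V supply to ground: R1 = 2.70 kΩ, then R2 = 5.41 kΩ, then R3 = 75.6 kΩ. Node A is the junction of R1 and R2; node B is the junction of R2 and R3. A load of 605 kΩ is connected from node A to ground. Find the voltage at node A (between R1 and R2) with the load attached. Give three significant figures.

Below node A the series string R2+R3 = 81.01 kΩ sits in parallel with the 605 kΩ load: 71.44 kΩ.
V_A = 6.72 × 71.44/(2.70 + 71.44) = 6.48 V.

V ≈ 6.48 V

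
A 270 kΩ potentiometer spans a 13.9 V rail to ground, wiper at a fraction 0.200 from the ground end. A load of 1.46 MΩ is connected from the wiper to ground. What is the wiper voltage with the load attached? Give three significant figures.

V ≈ 2.70 V

The wiper splits the pot into (1−α)R = 216.0 kΩ above and αR = 54.00 kΩ below.
Lower section ‖ load = 52.07 kΩ.
V_wiper = 13.9 × 52.07/(216.0 + 52.07) = 2.70 V.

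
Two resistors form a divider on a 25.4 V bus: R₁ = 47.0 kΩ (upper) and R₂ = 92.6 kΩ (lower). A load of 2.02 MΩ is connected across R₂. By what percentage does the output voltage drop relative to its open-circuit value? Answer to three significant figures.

The divider's output (Thévenin) resistance is R₁‖R₂ = 31.18 kΩ.
Fractional drop under load = R_th/(R_th + R_L) = 31.18 / (31.18 + 2020) = 0.01520.
So the output falls by 1.52 %.

1.52 %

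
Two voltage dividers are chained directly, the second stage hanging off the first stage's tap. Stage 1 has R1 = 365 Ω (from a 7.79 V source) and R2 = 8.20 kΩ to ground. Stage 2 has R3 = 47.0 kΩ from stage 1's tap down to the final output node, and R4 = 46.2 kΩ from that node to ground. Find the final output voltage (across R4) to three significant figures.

Stage 2 presents R3+R4 = 93200 Ω as a load on stage 1's tap.
Stage 1's lower leg becomes R2‖(R3+R4) = 7537 Ω, so V_mid = 7.79 × 7537/7902 = 7.430 V.
Stage 2 is itself unloaded: V_out = V_mid × R4/(R3+R4) = 7.430 × 46200/93200 = 3.68 V.

V_out ≈ 3.68 V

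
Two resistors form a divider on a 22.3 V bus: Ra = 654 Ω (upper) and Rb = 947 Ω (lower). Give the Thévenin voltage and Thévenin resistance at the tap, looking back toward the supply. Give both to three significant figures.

V_th = 13.2 V, R_th = 387 Ω

V_th is the open-circuit tap voltage: 22.3 × 947/(654 + 947) = 13.2 V.
With the supply zeroed, Ra and Rb appear in parallel from the tap: R_th = Ra‖Rb = (654 × 947)/1601 = 387 Ω.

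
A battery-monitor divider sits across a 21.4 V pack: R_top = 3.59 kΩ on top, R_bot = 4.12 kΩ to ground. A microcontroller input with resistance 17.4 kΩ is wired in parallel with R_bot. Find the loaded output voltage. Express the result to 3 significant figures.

V_out ≈ 10.3 V

The load sits in parallel with R_bot: R_bot‖R_L = (4.12 × 17.4) / (4.12 + 17.4) = 3.331 kΩ.
V_out = 21.4 × 3.331 / (3.59 + 3.331) = 21.4 × 3.331/6.921 = 10.3 V.
(Unloaded it would have been 11.4 V.)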